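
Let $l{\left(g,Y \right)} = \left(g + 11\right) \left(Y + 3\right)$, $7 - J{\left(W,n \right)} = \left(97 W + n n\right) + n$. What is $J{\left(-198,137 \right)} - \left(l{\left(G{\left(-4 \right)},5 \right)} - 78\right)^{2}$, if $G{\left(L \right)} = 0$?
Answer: $207$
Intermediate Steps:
$J{\left(W,n \right)} = 7 - n - n^{2} - 97 W$ ($J{\left(W,n \right)} = 7 - \left(\left(97 W + n n\right) + n\right) = 7 - \left(\left(97 W + n^{2}\right) + n\right) = 7 - \left(\left(n^{2} + 97 W\right) + n\right) = 7 - \left(n + n^{2} + 97 W\right) = 7 - n - n^{2} - 97 W$)
$l{\left(g,Y \right)} = \left(3 + Y\right) \left(11 + g\right)$ ($l{\left(g,Y \right)} = \left(11 + g\right) \left(3 + Y\right) = \left(3 + Y\right) \left(11 + g\right)$)
$J{\left(-198,137 \right)} - \left(l{\left(G{\left(-4 \right)},5 \right)} - 78\right)^{2} = \left(7 - 137 - 137^{2} - -19206\right) - \left(\left(33 + 3 \cdot 0 + 11 \cdot 5 + 5 \cdot 0\right) - 78\right)^{2} = \left(7 - 137 - 18769 + 19206\right) - \left(\left(33 + 0 + 55 + 0\right) - 78\right)^{2} = \left(7 - 137 - 18769 + 19206\right) - \left(88 - 78\right)^{2} = 307 - 10^{2} = 307 - 100 = 207$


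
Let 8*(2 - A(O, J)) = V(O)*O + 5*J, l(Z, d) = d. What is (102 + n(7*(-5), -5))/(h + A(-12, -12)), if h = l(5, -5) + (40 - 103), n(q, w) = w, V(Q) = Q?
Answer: -194/153 ≈ -1.2680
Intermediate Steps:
A(O, J) = 2 - 5*J/8 - O²/8 (A(O, J) = 2 - (O*O + 5*J)/8 = 2 - (O² + 5*J)/8 = 2 + (-5*J/8 - O²/8) = 2 - 5*J/8 - O²/8)
h = -68 (h = -5 + (40 - 103) = -5 - 63 = -68)
(102 + n(7*(-5), -5))/(h + A(-12, -12)) = (102 - 5)/(-68 + (2 - 5/8*(-12) - ⅛*(-12)²)) = 97/(-68 + (2 + 15/2 - ⅛*144)) = 97/(-68 + (2 + 15/2 - 18)) = 97/(-68 - 17/2) = 97/(-153/2) = 97*(-2/153) = -194/153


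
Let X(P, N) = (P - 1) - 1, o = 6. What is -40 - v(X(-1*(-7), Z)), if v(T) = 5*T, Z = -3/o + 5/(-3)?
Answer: -65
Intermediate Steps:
Z = -13/6 (Z = -3/6 + 5/(-3) = -3*1/6 + 5*(-1/3) = -1/2 - 5/3 = -13/6 ≈ -2.1667)
X(P, N) = -2 + P (X(P, N) = (-1 + P) - 1 = -2 + P)
-40 - v(X(-1*(-7), Z)) = -40 - 5*(-2 - 1*(-7)) = -40 - 5*(-2 + 7) = -40 - 5*5 = -40 - 1*25 = -40 - 25 = -65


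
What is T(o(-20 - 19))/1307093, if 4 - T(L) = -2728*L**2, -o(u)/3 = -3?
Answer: 220972/1307093 ≈ 0.16906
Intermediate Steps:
o(u) = 9 (o(u) = -3*(-3) = 9)
T(L) = 4 + 2728*L**2 (T(L) = 4 - (-2728)*L**2 = 4 + 2728*L**2)
T(o(-20 - 19))/1307093 = (4 + 2728*9**2)/1307093 = (4 + 2728*81)*(1/1307093) = (4 + 220968)*(1/1307093) = 220972*(1/1307093) = 220972/1307093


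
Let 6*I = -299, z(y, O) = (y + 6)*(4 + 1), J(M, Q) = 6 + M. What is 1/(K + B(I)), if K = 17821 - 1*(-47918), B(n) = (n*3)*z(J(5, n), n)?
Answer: 2/106063 ≈ 1.8857e-5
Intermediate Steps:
z(y, O) = 30 + 5*y (z(y, O) = (6 + y)*5 = 30 + 5*y)
I = -299/6 (I = (⅙)*(-299) = -299/6 ≈ -49.833)
B(n) = 255*n (B(n) = (n*3)*(30 + 5*(6 + 5)) = (3*n)*(30 + 5*11) = (3*n)*(30 + 55) = (3*n)*85 = 255*n)
K = 65739 (K = 17821 + 47918 = 65739)
1/(K + B(I)) = 1/(65739 + 255*(-299/6)) = 1/(65739 - 25415/2) = 1/(106063/2) = 2/106063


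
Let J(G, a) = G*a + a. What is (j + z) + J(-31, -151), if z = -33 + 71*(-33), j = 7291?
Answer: 9445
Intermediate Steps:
z = -2376 (z = -33 - 2343 = -2376)
J(G, a) = a + G*a
(j + z) + J(-31, -151) = (7291 - 2376) - 151*(1 - 31) = 4915 - 151*(-30) = 4915 + 4530 = 9445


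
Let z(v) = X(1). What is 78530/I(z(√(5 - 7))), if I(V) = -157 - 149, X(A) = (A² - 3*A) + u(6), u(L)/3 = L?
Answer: -39265/153 ≈ -256.63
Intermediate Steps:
u(L) = 3*L
X(A) = 18 + A² - 3*A (X(A) = (A² - 3*A) + 3*6 = (A² - 3*A) + 18 = 18 + A² - 3*A)
z(v) = 16 (z(v) = 18 + 1² - 3*1 = 18 + 1 - 3 = 16)
I(V) = -306
78530/I(z(√(5 - 7))) = 78530/(-306) = 78530*(-1/306) = -39265/153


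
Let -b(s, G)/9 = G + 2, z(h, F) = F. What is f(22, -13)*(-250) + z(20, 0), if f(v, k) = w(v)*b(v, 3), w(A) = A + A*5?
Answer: 1485000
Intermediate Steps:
w(A) = 6*A (w(A) = A + 5*A = 6*A)
b(s, G) = -18 - 9*G (b(s, G) = -9*(G + 2) = -9*(2 + G) = -18 - 9*G)
f(v, k) = -270*v (f(v, k) = (6*v)*(-18 - 9*3) = (6*v)*(-18 - 27) = (6*v)*(-45) = -270*v)
f(22, -13)*(-250) + z(20, 0) = -270*22*(-250) + 0 = -5940*(-250) + 0 = 1485000 + 0 = 1485000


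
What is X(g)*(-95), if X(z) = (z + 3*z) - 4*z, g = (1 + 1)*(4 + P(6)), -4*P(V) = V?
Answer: 0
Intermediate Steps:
P(V) = -V/4
g = 5 (g = (1 + 1)*(4 - 1/4*6) = 2*(4 - 3/2) = 2*(5/2) = 5)
X(z) = 0 (X(z) = 4*z - 4*z = 0)
X(g)*(-95) = 0*(-95) = 0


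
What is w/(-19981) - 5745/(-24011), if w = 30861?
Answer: -48170202/36904907 ≈ -1.3053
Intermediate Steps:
w/(-19981) - 5745/(-24011) = 30861/(-19981) - 5745/(-24011) = 30861*(-1/19981) - 5745*(-1/24011) = -30861/19981 + 5745/24011 = -48170202/36904907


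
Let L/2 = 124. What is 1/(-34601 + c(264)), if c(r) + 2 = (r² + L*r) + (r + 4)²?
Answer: 1/172389 ≈ 5.8008e-6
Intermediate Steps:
L = 248 (L = 2*124 = 248)
c(r) = -2 + r² + (4 + r)² + 248*r (c(r) = -2 + ((r² + 248*r) + (r + 4)²) = -2 + ((r² + 248*r) + (4 + r)²) = -2 + (r² + (4 + r)² + 248*r) = -2 + r² + (4 + r)² + 248*r)
1/(-34601 + c(264)) = 1/(-34601 + (14 + 2*264² + 256*264)) = 1/(-34601 + (14 + 2*69696 + 67584)) = 1/(-34601 + (14 + 139392 + 67584)) = 1/(-34601 + 206990) = 1/172389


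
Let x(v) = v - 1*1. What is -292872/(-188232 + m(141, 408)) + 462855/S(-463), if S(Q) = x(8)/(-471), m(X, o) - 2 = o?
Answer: -20473038826203/657377 ≈ -3.1144e+7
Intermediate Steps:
m(X, o) = 2 + o
x(v) = -1 + v (x(v) = v - 1 = -1 + v)
S(Q) = -7/471 (S(Q) = (-1 + 8)/(-471) = 7*(-1/471) = -7/471)
-292872/(-188232 + m(141, 408)) + 462855/S(-463) = -292872/(-188232 + (2 + 408)) + 462855/(-7/471) = -292872/(-188232 + 410) + 462855*(-471/7) = -292872/(-187822) - 218004705/7 = -292872*(-1/187822) - 218004705/7 = 146436/93911 - 218004705/7 = -20473038826203/657377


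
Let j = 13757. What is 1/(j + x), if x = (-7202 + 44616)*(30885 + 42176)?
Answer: 1/2733518011 ≈ 3.6583e-10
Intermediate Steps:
x = 2733504254 (x = 37414*73061 = 2733504254)
1/(j + x) = 1/(13757 + 2733504254) = 1/2733518011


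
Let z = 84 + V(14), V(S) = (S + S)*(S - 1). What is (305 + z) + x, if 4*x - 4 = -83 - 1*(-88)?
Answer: 3021/4 ≈ 755.25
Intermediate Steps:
V(S) = 2*S*(-1 + S) (V(S) = (2*S)*(-1 + S) = 2*S*(-1 + S))
z = 448 (z = 84 + 2*14*(-1 + 14) = 84 + 2*14*13 = 84 + 364 = 448)
x = 9/4 (x = 1 + (-83 - 1*(-88))/4 = 1 + (-83 + 88)/4 = 1 + (1/4)*5 = 1 + 5/4 = 9/4 ≈ 2.2500)
(305 + z) + x = (305 + 448) + 9/4 = 753 + 9/4 = 3021/4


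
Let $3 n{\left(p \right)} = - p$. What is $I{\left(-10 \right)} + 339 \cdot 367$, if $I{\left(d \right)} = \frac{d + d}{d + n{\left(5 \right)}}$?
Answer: $\frac{870903}{7} \approx 1.2441 \cdot 10^{5}$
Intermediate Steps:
$n{\left(p \right)} = - \frac{p}{3}$ ($n{\left(p \right)} = \frac{\left(-1\right) p}{3} = - \frac{p}{3}$)
$I{\left(d \right)} = \frac{2 d}{- \frac{5}{3} + d}$ ($I{\left(d \right)} = \frac{d + d}{d - \frac{5}{3}} = \frac{2 d}{d - \frac{5}{3}} = \frac{2 d}{- \frac{5}{3} + d}$)
$I{\left(-10 \right)} + 339 \cdot 367 = 6 \left(-10\right) \frac{1}{-5 + 3 \left(-10\right)} + 339 \cdot 367 = 6 \left(-10\right) \frac{1}{-5 - 30} + 124413 = 6 \left(-10\right) \frac{1}{-35} + 124413 = 6 \left(-10\right) \left(- \frac{1}{35}\right) + 124413 = \frac{12}{7} + 124413 = \frac{870903}{7}$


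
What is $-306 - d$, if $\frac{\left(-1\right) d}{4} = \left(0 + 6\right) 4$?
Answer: $-210$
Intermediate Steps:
$d = -96$ ($d = - 4 \left(0 + 6\right) 4 = - 4 \cdot 6 \cdot 4 = \left(-4\right) 24 = -96$)
$-306 - d = -306 - -96 = -306 + 96 = -210$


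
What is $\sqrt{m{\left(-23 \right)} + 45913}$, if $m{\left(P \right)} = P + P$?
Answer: $\sqrt{45867} \approx 214.17$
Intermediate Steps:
$m{\left(P \right)} = 2 P$
$\sqrt{m{\left(-23 \right)} + 45913} = \sqrt{2 \left(-23\right) + 45913} = \sqrt{-46 + 45913} = \sqrt{45867}$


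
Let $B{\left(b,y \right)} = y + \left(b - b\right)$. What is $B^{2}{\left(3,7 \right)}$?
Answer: $49$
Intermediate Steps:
$B{\left(b,y \right)} = y$ ($B{\left(b,y \right)} = y + 0 = y$)
$B^{2}{\left(3,7 \right)} = 7^{2} = 49$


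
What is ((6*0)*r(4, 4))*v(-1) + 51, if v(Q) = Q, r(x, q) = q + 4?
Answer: 51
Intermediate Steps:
r(x, q) = 4 + q
((6*0)*r(4, 4))*v(-1) + 51 = ((6*0)*(4 + 4))*(-1) + 51 = (0*8)*(-1) + 51 = 0*(-1) + 51 = 0 + 51 = 51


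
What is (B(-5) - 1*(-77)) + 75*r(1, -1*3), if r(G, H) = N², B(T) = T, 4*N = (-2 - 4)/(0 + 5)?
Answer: 315/4 ≈ 78.750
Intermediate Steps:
N = -3/10 (N = ((-2 - 4)/(0 + 5))/4 = (-6/5)/4 = (-6*⅕)/4 = (¼)*(-6/5) = -3/10 ≈ -0.30000)
r(G, H) = 9/100 (r(G, H) = (-3/10)² = 9/100)
(B(-5) - 1*(-77)) + 75*r(1, -1*3) = (-5 - 1*(-77)) + 75*(9/100) = (-5 + 77) + 27/4 = 72 + 27/4 = 315/4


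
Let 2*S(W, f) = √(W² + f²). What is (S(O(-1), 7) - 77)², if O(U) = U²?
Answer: 11883/2 - 385*√2 ≈ 5397.0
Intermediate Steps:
S(W, f) = √(W² + f²)/2
(S(O(-1), 7) - 77)² = (√(((-1)²)² + 7²)/2 - 77)² = (√(1² + 49)/2 - 77)² = (√(1 + 49)/2 - 77)² = (√50/2 - 77)² = ((5*√2)/2 - 77)² = (5*√2/2 - 77)² = (-77 + 5*√2/2)²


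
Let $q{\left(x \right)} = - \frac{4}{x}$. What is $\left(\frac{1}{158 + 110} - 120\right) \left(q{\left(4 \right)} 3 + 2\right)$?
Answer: $\frac{32159}{268} \approx 120.0$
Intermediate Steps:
$\left(\frac{1}{158 + 110} - 120\right) \left(q{\left(4 \right)} 3 + 2\right) = \left(\frac{1}{158 + 110} - 120\right) \left(- \frac{4}{4} \cdot 3 + 2\right) = \left(\frac{1}{268} - 120\right) \left(\left(-4\right) \frac{1}{4} \cdot 3 + 2\right) = \left(\frac{1}{268} - 120\right) \left(\left(-1\right) 3 + 2\right) = - \frac{32159 \left(-3 + 2\right)}{268} = \left(- \frac{32159}{268}\right) \left(-1\right) = \frac{32159}{268}$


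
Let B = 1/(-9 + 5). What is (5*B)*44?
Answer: -55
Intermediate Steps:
B = -1/4 (B = 1/(-4) = -1/4 ≈ -0.25000)
(5*B)*44 = (5*(-1/4))*44 = -5/4*44 = -55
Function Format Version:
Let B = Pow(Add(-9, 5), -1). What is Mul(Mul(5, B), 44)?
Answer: -55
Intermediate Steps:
B = Rational(-1, 4) (B = Pow(-4, -1) = Rational(-1, 4) ≈ -0.25000)
Mul(Mul(5, B), 44) = Mul(Mul(5, Rational(-1, 4)), 44) = Mul(Rational(-5, 4), 44) = -55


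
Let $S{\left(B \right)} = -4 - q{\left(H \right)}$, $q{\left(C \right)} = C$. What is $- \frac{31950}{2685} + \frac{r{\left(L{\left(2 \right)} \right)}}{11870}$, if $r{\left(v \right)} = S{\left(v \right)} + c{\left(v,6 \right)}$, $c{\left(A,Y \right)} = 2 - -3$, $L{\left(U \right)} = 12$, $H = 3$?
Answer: $- \frac{12641729}{1062365} \approx -11.9$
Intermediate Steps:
$c{\left(A,Y \right)} = 5$ ($c{\left(A,Y \right)} = 2 + 3 = 5$)
$S{\left(B \right)} = -7$ ($S{\left(B \right)} = -4 - 3 = -7$)
$r{\left(v \right)} = -2$ ($r{\left(v \right)} = -7 + 5 = -2$)
$- \frac{31950}{2685} + \frac{r{\left(L{\left(2 \right)} \right)}}{11870} = - \frac{31950}{2685} - \frac{2}{11870} = \left(-31950\right) \frac{1}{2685} - \frac{1}{5935} = - \frac{2130}{179} - \frac{1}{5935} = - \frac{12641729}{1062365}$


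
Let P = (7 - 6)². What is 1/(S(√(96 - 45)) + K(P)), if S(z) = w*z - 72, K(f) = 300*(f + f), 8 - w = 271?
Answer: -176/1082945 - 263*√51/3248835 ≈ -0.00074063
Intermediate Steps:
w = -263 (w = 8 - 1*271 = 8 - 271 = -263)
P = 1 (P = 1² = 1)
K(f) = 600*f (K(f) = 300*(2*f) = 600*f)
S(z) = -72 - 263*z (S(z) = -263*z - 72 = -72 - 263*z)
1/(S(√(96 - 45)) + K(P)) = 1/((-72 - 263*√(96 - 45)) + 600*1) = 1/((-72 - 263*√51) + 600) = 1/(528 - 263*√51)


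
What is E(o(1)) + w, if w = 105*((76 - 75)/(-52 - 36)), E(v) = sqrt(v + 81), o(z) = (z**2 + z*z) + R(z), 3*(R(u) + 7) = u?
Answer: -105/88 + sqrt(687)/3 ≈ 7.5437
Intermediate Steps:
R(u) = -7 + u/3
o(z) = -7 + 2*z**2 + z/3 (o(z) = (z**2 + z*z) + (-7 + z/3) = (z**2 + z**2) + (-7 + z/3) = 2*z**2 + (-7 + z/3) = -7 + 2*z**2 + z/3)
E(v) = sqrt(81 + v)
w = -105/88 (w = 105*(1/(-88)) = 105*(1*(-1/88)) = 105*(-1/88) = -105/88 ≈ -1.1932)
E(o(1)) + w = sqrt(81 + (-7 + 2*1**2 + (1/3)*1)) - 105/88 = sqrt(81 + (-7 + 2*1 + 1/3)) - 105/88 = sqrt(81 + (-7 + 2 + 1/3)) - 105/88 = sqrt(81 - 14/3) - 105/88 = sqrt(229/3) - 105/88 = sqrt(687)/3 - 105/88 = -105/88 + sqrt(687)/3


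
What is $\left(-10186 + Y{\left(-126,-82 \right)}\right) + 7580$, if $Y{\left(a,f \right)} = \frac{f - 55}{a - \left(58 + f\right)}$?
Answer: $- \frac{265675}{102} \approx -2604.7$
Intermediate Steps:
$Y{\left(a,f \right)} = \frac{-55 + f}{-58 + a - f}$
$\left(-10186 + Y{\left(-126,-82 \right)}\right) + 7580 = \left(-10186 + \frac{55 - -82}{58 - 82 - -126}\right) + 7580 = \left(-10186 + \frac{55 + 82}{58 - 82 + 126}\right) + 7580 = \left(-10186 + \frac{1}{102} \cdot 137\right) + 7580 = \left(-10186 + \frac{137}{102}\right) + 7580 = - \frac{1038835}{102} + 7580 = - \frac{265675}{102}$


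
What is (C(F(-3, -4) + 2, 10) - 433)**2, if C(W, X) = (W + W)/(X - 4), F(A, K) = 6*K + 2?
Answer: 1739761/9 ≈ 1.9331e+5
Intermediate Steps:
F(A, K) = 2 + 6*K
C(W, X) = 2*W/(-4 + X) (C(W, X) = (2*W)/(-4 + X) = 2*W/(-4 + X))
(C(F(-3, -4) + 2, 10) - 433)**2 = (2*((2 + 6*(-4)) + 2)/(-4 + 10) - 433)**2 = (2*((2 - 24) + 2)/6 - 433)**2 = (2*(-22 + 2)*(1/6) - 433)**2 = (2*(-20)*(1/6) - 433)**2 = (-20/3 - 433)**2 = (-1319/3)**2 = 1739761/9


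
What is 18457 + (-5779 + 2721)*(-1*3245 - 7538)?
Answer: 32992871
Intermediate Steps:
18457 + (-5779 + 2721)*(-1*3245 - 7538) = 18457 - 3058*(-3245 - 7538) = 18457 - 3058*(-10783) = 18457 + 32974414 = 32992871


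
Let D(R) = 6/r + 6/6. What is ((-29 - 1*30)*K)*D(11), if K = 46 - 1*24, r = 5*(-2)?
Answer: -2596/5 ≈ -519.20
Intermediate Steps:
r = -10
K = 22 (K = 46 - 24 = 22)
D(R) = ⅖ (D(R) = 6/(-10) + 6/6 = 6*(-⅒) + 6*(⅙) = -⅗ + 1 = ⅖)
((-29 - 1*30)*K)*D(11) = ((-29 - 1*30)*22)*(⅖) = ((-29 - 30)*22)*(⅖) = -59*22*(⅖) = -1298*⅖ = -2596/5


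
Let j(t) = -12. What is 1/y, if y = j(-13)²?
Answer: 1/144 ≈ 0.0069444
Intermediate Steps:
y = 144 (y = (-12)² = 144)
1/y = 1/144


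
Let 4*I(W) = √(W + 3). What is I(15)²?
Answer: 9/8 ≈ 1.1250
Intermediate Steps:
I(W) = √(3 + W)/4 (I(W) = √(W + 3)/4 = √(3 + W)/4)
I(15)² = (√(3 + 15)/4)² = (√18/4)² = ((3*√2)/4)² = (3*√2/4)² = 9/8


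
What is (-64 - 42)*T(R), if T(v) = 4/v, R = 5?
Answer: -424/5 ≈ -84.800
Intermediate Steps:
(-64 - 42)*T(R) = (-64 - 42)*(4/5) = -424/5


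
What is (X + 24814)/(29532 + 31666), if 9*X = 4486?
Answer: 113906/275391 ≈ 0.41362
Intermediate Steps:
X = 4486/9 (X = (1/9)*4486 = 4486/9 ≈ 498.44)
(X + 24814)/(29532 + 31666) = (4486/9 + 24814)/(29532 + 31666) = (227812/9)/61198 = (227812/9)*(1/61198) = 113906/275391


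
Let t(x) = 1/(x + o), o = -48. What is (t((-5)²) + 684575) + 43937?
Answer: 16755775/23 ≈ 7.2851e+5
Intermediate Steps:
t(x) = 1/(-48 + x) (t(x) = 1/(x - 48) = 1/(-48 + x))
(t((-5)²) + 684575) + 43937 = (1/(-48 + (-5)²) + 684575) + 43937 = (1/(-48 + 25) + 684575) + 43937 = (1/(-23) + 684575) + 43937 = (-1/23 + 684575) + 43937 = 15745224/23 + 43937 = 16755775/23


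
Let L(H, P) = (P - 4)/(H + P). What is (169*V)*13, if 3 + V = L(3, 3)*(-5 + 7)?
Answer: -21970/3 ≈ -7323.3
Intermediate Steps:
L(H, P) = (-4 + P)/(H + P)
V = -10/3 (V = -3 + ((-4 + 3)/(3 + 3))*(-5 + 7) = -3 + (-1/6)*2 = -3 + ((⅙)*(-1))*2 = -3 - ⅙*2 = -3 - ⅓ = -10/3 ≈ -3.3333)
(169*V)*13 = (169*(-10/3))*13 = -1690/3*13 = -21970/3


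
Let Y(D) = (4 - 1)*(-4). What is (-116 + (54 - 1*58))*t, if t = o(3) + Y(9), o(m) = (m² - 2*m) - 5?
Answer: 1680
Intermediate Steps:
Y(D) = -12 (Y(D) = 3*(-4) = -12)
o(m) = -5 + m² - 2*m
t = -14 (t = (-5 + 3² - 2*3) - 12 = (-5 + 9 - 6) - 12 = -2 - 12 = -14)
(-116 + (54 - 1*58))*t = (-116 + (54 - 1*58))*(-14) = (-116 + (54 - 58))*(-14) = (-116 - 4)*(-14) = -120*(-14) = 1680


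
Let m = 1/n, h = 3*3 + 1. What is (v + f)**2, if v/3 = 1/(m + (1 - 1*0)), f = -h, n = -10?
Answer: 400/9 ≈ 44.444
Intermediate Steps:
h = 10 (h = 9 + 1 = 10)
m = -1/10 (m = 1/(-10) = -1/10 ≈ -0.10000)
f = -10 (f = -1*10 = -10)
v = 10/3 (v = 3/(-1/10 + (1 - 1*0)) = 3/(-1/10 + (1 + 0)) = 3/(-1/10 + 1) = 3/(9/10) = 3*(10/9) = 10/3 ≈ 3.3333)
(v + f)**2 = (10/3 - 10)**2 = (-20/3)**2 = 400/9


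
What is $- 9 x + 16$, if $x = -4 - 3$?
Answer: $79$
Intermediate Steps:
$x = -7$ ($x = -4 - 3 = -7$)
$- 9 x + 16 = \left(-9\right) \left(-7\right) + 16 = 63 + 16 = 79$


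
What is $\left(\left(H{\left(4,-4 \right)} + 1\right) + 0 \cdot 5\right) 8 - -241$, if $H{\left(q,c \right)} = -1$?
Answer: $241$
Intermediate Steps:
$\left(\left(H{\left(4,-4 \right)} + 1\right) + 0 \cdot 5\right) 8 - -241 = \left(\left(-1 + 1\right) + 0 \cdot 5\right) 8 - -241 = \left(0 + 0\right) 8 + 241 = 0 \cdot 8 + 241 = 0 + 241 = 241$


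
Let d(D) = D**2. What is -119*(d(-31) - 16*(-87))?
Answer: -280007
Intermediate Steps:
-119*(d(-31) - 16*(-87)) = -119*((-31)**2 - 16*(-87)) = -119*(961 + 1392) = -119*2353 = -280007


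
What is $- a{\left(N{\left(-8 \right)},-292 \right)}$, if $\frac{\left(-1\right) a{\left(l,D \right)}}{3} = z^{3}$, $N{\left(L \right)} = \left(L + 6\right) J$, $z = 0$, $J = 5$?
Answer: $0$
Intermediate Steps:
$N{\left(L \right)} = 30 + 5 L$ ($N{\left(L \right)} = \left(L + 6\right) 5 = \left(6 + L\right) 5 = 30 + 5 L$)
$a{\left(l,D \right)} = 0$ ($a{\left(l,D \right)} = - 3 \cdot 0^{3} = \left(-3\right) 0 = 0$)
$- a{\left(N{\left(-8 \right)},-292 \right)} = \left(-1\right) 0 = 0$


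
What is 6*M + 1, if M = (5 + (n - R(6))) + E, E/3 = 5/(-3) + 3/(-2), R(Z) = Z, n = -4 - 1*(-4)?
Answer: -62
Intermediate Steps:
n = 0 (n = -4 + 4 = 0)
E = -19/2 (E = 3*(5/(-3) + 3/(-2)) = 3*(5*(-⅓) + 3*(-½)) = 3*(-5/3 - 3/2) = 3*(-19/6) = -19/2 ≈ -9.5000)
M = -21/2 (M = (5 + (0 - 1*6)) - 19/2 = (5 + (0 - 6)) - 19/2 = (5 - 6) - 19/2 = -1 - 19/2 = -21/2 ≈ -10.500)
6*M + 1 = 6*(-21/2) + 1 = -63 + 1 = -62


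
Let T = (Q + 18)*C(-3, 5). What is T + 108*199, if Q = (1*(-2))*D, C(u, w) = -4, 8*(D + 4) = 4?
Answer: 21392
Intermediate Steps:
D = -7/2 (D = -4 + (⅛)*4 = -4 + ½ = -7/2 ≈ -3.5000)
Q = 7 (Q = (1*(-2))*(-7/2) = -2*(-7/2) = 7)
T = -100 (T = (7 + 18)*(-4) = 25*(-4) = -100)
T + 108*199 = -100 + 108*199 = -100 + 21492 = 21392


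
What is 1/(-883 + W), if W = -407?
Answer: -1/1290 ≈ -0.00077519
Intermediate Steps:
1/(-883 + W) = 1/(-883 - 407) = 1/(-1290) = -1/1290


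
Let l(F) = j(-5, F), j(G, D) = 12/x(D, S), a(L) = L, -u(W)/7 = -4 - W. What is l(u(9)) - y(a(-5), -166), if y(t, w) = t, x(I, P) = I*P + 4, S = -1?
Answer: 141/29 ≈ 4.8621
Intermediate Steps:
u(W) = 28 + 7*W (u(W) = -7*(-4 - W) = 28 + 7*W)
x(I, P) = 4 + I*P
j(G, D) = 12/(4 - D) (j(G, D) = 12/(4 + D*(-1)) = 12/(4 - D))
l(F) = 12/(4 - F)
l(u(9)) - y(a(-5), -166) = 12/(4 - (28 + 7*9)) - 1*(-5) = 12/(4 - (28 + 63)) + 5 = 12/(4 - 1*91) + 5 = 12/(4 - 91) + 5 = 12/(-87) + 5 = 12*(-1/87) + 5 = -4/29 + 5 = 141/29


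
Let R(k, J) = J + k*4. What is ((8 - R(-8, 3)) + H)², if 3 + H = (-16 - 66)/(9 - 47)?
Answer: 471969/361 ≈ 1307.4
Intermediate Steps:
H = -16/19 (H = -3 + (-16 - 66)/(9 - 47) = -3 - 82/(-38) = -3 - 82*(-1/38) = -3 + 41/19 = -16/19 ≈ -0.84210)
R(k, J) = J + 4*k
((8 - R(-8, 3)) + H)² = ((8 - (3 + 4*(-8))) - 16/19)² = ((8 - (3 - 32)) - 16/19)² = ((8 - 1*(-29)) - 16/19)² = ((8 + 29) - 16/19)² = (37 - 16/19)² = (687/19)² = 471969/361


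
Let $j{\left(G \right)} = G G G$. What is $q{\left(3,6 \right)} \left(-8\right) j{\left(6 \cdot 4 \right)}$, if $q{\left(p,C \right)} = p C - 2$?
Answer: $-1769472$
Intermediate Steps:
$q{\left(p,C \right)} = -2 + C p$ ($q{\left(p,C \right)} = C p - 2 = -2 + C p$)
$j{\left(G \right)} = G^{3}$ ($j{\left(G \right)} = G G^{2} = G^{3}$)
$q{\left(3,6 \right)} \left(-8\right) j{\left(6 \cdot 4 \right)} = \left(-2 + 6 \cdot 3\right) \left(-8\right) \left(6 \cdot 4\right)^{3} = \left(-2 + 18\right) \left(-8\right) 24^{3} = 16 \left(-8\right) 13824 = \left(-128\right) 13824 = -1769472$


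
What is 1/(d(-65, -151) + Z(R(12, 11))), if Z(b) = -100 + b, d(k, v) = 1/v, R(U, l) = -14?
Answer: -151/17215 ≈ -0.0087714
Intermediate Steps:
1/(d(-65, -151) + Z(R(12, 11))) = 1/(1/(-151) + (-100 - 14)) = 1/(-1/151 - 114) = 1/(-17215/151) = -151/17215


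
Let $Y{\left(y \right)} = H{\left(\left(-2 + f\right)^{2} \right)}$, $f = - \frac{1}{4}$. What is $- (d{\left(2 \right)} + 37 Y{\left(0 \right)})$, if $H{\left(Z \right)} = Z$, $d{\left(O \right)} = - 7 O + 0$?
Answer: $- \frac{2773}{16} \approx -173.31$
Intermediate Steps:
$f = - \frac{1}{4}$ ($f = \left(-1\right) \frac{1}{4} = - \frac{1}{4} \approx -0.25$)
$d{\left(O \right)} = - 7 O$
$Y{\left(y \right)} = \frac{81}{16}$ ($Y{\left(y \right)} = \left(-2 - \frac{1}{4}\right)^{2} = \left(- \frac{9}{4}\right)^{2} = \frac{81}{16}$)
$- (d{\left(2 \right)} + 37 Y{\left(0 \right)}) = - (\left(-7\right) 2 + 37 \cdot \frac{81}{16}) = - (-14 + \frac{2997}{16}) = \left(-1\right) \frac{2773}{16} = - \frac{2773}{16}$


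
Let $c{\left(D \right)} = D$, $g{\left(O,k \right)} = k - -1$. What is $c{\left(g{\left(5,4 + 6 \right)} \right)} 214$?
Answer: $2354$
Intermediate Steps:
$g{\left(O,k \right)} = 1 + k$ ($g{\left(O,k \right)} = k + 1 = 1 + k$)
$c{\left(g{\left(5,4 + 6 \right)} \right)} 214 = \left(1 + \left(4 + 6\right)\right) 214 = \left(1 + 10\right) 214 = 11 \cdot 214 = 2354$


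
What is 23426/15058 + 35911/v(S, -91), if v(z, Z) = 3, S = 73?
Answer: 270409058/22587 ≈ 11972.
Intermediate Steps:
23426/15058 + 35911/v(S, -91) = 23426/15058 + 35911/3 = 23426*(1/15058) + 35911*(⅓) = 11713/7529 + 35911/3 = 270409058/22587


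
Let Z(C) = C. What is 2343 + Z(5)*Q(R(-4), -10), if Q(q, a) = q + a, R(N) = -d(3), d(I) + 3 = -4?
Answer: 2328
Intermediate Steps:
d(I) = -7 (d(I) = -3 - 4 = -7)
R(N) = 7 (R(N) = -1*(-7) = 7)
Q(q, a) = a + q
2343 + Z(5)*Q(R(-4), -10) = 2343 + 5*(-10 + 7) = 2343 + 5*(-3) = 2343 - 15 = 2328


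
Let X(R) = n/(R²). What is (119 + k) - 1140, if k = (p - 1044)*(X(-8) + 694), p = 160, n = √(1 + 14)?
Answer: -614517 - 221*√15/16 ≈ -6.1457e+5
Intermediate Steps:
n = √15 ≈ 3.8730
X(R) = √15/R² (X(R) = √15/(R²) = √15/R²)
k = -613496 - 221*√15/16 (k = (160 - 1044)*(√15/(-8)² + 694) = -884*(√15*(1/64) + 694) = -884*(√15/64 + 694) = -884*(694 + √15/64) = -613496 - 221*√15/16 ≈ -6.1355e+5)
(119 + k) - 1140 = (119 + (-613496 - 221*√15/16)) - 1140 = (-613377 - 221*√15/16) - 1140 = -614517 - 221*√15/16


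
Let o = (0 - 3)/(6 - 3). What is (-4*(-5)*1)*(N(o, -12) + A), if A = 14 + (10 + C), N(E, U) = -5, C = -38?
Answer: -380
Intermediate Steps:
o = -1 (o = -3/3 = -3*1/3 = -1)
A = -14 (A = 14 + (10 - 38) = 14 - 28 = -14)
(-4*(-5)*1)*(N(o, -12) + A) = (-4*(-5)*1)*(-5 - 14) = (20*1)*(-19) = 20*(-19) = -380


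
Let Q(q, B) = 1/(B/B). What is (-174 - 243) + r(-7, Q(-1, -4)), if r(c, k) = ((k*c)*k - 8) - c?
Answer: -425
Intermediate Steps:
Q(q, B) = 1 (Q(q, B) = 1/1 = 1*1 = 1)
r(c, k) = -8 - c + c*k² (r(c, k) = ((c*k)*k - 8) - c = (c*k² - 8) - c = (-8 + c*k²) - c = -8 - c + c*k²)
(-174 - 243) + r(-7, Q(-1, -4)) = (-174 - 243) + (-8 - 1*(-7) - 7*1²) = -417 + (-8 + 7 - 7*1) = -417 + (-8 + 7 - 7) = -417 - 8 = -425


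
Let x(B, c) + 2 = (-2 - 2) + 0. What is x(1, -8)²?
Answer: 36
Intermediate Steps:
x(B, c) = -6 (x(B, c) = -2 + ((-2 - 2) + 0) = -2 + (-4 + 0) = -2 - 4 = -6)
x(1, -8)² = (-6)² = 36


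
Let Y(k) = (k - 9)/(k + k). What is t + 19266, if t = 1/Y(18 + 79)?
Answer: 847801/44 ≈ 19268.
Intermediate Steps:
Y(k) = (-9 + k)/(2*k) (Y(k) = (-9 + k)/((2*k)) = (-9 + k)*(1/(2*k)) = (-9 + k)/(2*k))
t = 97/44 (t = 1/((-9 + (18 + 79))/(2*(18 + 79))) = 1/((½)*(-9 + 97)/97) = 1/((½)*(1/97)*88) = 1/(44/97) = 97/44 ≈ 2.2045)
t + 19266 = 97/44 + 19266 = 847801/44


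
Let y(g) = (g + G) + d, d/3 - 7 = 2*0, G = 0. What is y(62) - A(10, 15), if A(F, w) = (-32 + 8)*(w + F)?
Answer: 683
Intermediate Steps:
A(F, w) = -24*F - 24*w (A(F, w) = -24*(F + w) = -24*F - 24*w)
d = 21 (d = 21 + 3*(2*0) = 21 + 3*0 = 21 + 0 = 21)
y(g) = 21 + g (y(g) = (g + 0) + 21 = g + 21 = 21 + g)
y(62) - A(10, 15) = (21 + 62) - (-24*10 - 24*15) = 83 - (-240 - 360) = 83 - 1*(-600) = 83 + 600 = 683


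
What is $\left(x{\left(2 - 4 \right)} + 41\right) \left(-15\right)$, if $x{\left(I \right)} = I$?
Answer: $-585$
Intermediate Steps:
$\left(x{\left(2 - 4 \right)} + 41\right) \left(-15\right) = \left(\left(2 - 4\right) + 41\right) \left(-15\right) = \left(-2 + 41\right) \left(-15\right) = 39 \left(-15\right) = -585$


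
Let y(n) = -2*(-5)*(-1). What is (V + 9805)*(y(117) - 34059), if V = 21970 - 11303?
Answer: -697460568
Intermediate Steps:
V = 10667
y(n) = -10 (y(n) = 10*(-1) = -10)
(V + 9805)*(y(117) - 34059) = (10667 + 9805)*(-10 - 34059) = 20472*(-34069) = -697460568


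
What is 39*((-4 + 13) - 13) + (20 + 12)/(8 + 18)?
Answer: -2012/13 ≈ -154.77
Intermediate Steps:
39*((-4 + 13) - 13) + (20 + 12)/(8 + 18) = 39*(9 - 13) + 32/26 = 39*(-4) + 32*(1/26) = -156 + 16/13 = -2012/13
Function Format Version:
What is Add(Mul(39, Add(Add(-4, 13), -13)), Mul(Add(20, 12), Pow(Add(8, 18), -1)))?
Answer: Rational(-2012, 13) ≈ -154.77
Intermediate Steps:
Add(Mul(39, Add(Add(-4, 13), -13)), Mul(Add(20, 12), Pow(Add(8, 18), -1))) = Add(Mul(39, Add(9, -13)), Mul(32, Pow(26, -1))) = Add(Mul(39, -4), Mul(32, Rational(1, 26))) = Add(-156, Rational(16, 13)) = Rational(-2012, 13)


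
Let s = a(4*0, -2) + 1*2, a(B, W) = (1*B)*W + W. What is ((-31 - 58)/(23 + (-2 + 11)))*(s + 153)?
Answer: -13617/32 ≈ -425.53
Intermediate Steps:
a(B, W) = W + B*W (a(B, W) = B*W + W = W + B*W)
s = 0 (s = -2*(1 + 4*0) + 1*2 = -2*(1 + 0) + 2 = -2*1 + 2 = -2 + 2 = 0)
((-31 - 58)/(23 + (-2 + 11)))*(s + 153) = ((-31 - 58)/(23 + (-2 + 11)))*(0 + 153) = -89/(23 + 9)*153 = -89/32*153 = -13617/32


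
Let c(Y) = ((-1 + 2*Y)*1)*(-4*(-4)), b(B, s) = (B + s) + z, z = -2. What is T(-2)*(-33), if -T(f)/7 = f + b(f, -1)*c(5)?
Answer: -166782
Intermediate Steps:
b(B, s) = -2 + B + s (b(B, s) = (B + s) - 2 = -2 + B + s)
c(Y) = -16 + 32*Y (c(Y) = (-1 + 2*Y)*16 = -16 + 32*Y)
T(f) = 3024 - 1015*f (T(f) = -7*(f + (-2 + f - 1)*(-16 + 32*5)) = -7*(f + (-3 + f)*(-16 + 160)) = -7*(f + (-3 + f)*144) = -7*(f + (-432 + 144*f)) = -7*(-432 + 145*f) = 3024 - 1015*f)
T(-2)*(-33) = (3024 - 1015*(-2))*(-33) = (3024 + 2030)*(-33) = 5054*(-33) = -166782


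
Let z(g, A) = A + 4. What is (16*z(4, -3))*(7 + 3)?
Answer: 160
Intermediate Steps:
z(g, A) = 4 + A
(16*z(4, -3))*(7 + 3) = (16*(4 - 3))*(7 + 3) = (16*1)*10 = 16*10 = 160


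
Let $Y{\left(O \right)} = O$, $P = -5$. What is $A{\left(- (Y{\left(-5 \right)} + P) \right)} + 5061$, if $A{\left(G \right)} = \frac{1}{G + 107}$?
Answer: $\frac{592138}{117} \approx 5061.0$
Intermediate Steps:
$A{\left(G \right)} = \frac{1}{107 + G}$
$A{\left(- (Y{\left(-5 \right)} + P) \right)} + 5061 = \frac{1}{107 - \left(-5 - 5\right)} + 5061 = \frac{1}{107 - -10} + 5061 = \frac{1}{107 + 10} + 5061 = \frac{1}{117} + 5061 = \frac{592138}{117}$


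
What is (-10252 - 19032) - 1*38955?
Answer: -68239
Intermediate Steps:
(-10252 - 19032) - 1*38955 = -29284 - 38955 = -68239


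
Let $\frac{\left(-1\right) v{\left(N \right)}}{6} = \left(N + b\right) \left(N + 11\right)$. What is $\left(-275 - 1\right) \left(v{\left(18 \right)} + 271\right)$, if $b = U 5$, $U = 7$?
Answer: $2470476$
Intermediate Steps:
$b = 35$ ($b = 7 \cdot 5 = 35$)
$v{\left(N \right)} = - 6 \left(11 + N\right) \left(35 + N\right)$ ($v{\left(N \right)} = - 6 \left(N + 35\right) \left(N + 11\right) = - 6 \left(35 + N\right) \left(11 + N\right) = - 6 \left(11 + N\right) \left(35 + N\right)$)
$\left(-275 - 1\right) \left(v{\left(18 \right)} + 271\right) = \left(-275 - 1\right) \left(\left(-2310 - 4968 - 6 \cdot 18^{2}\right) + 271\right) = - 276 \left(\left(-2310 - 4968 - 1944\right) + 271\right) = - 276 \left(-9222 + 271\right) = \left(-276\right) \left(-8951\right) = 2470476$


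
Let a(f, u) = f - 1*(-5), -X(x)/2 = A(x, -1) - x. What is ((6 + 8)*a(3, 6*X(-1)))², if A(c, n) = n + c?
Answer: 12544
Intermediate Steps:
A(c, n) = c + n
X(x) = 2 (X(x) = -2*((x - 1) - x) = -2*((-1 + x) - x) = -2*(-1) = 2)
a(f, u) = 5 + f (a(f, u) = f + 5 = 5 + f)
((6 + 8)*a(3, 6*X(-1)))² = ((6 + 8)*(5 + 3))² = (14*8)² = 112² = 12544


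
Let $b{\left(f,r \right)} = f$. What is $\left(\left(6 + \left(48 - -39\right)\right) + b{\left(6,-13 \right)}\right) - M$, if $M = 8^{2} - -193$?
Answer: $-158$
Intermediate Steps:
$M = 257$ ($M = 64 + 193 = 257$)
$\left(\left(6 + \left(48 - -39\right)\right) + b{\left(6,-13 \right)}\right) - M = \left(\left(6 + \left(48 - -39\right)\right) + 6\right) - 257 = \left(\left(6 + \left(48 + 39\right)\right) + 6\right) - 257 = \left(\left(6 + 87\right) + 6\right) - 257 = \left(93 + 6\right) - 257 = 99 - 257 = -158$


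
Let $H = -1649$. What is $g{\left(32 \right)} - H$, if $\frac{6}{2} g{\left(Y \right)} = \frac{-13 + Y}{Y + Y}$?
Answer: $\frac{316627}{192} \approx 1649.1$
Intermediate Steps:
$g{\left(Y \right)} = \frac{-13 + Y}{6 Y}$ ($g{\left(Y \right)} = \frac{\left(-13 + Y\right) \frac{1}{Y + Y}}{3} = \frac{\left(-13 + Y\right) \frac{1}{2 Y}}{3} = \frac{\frac{1}{2} \frac{1}{Y} \left(-13 + Y\right)}{3} = \frac{-13 + Y}{6 Y}$)
$g{\left(32 \right)} - H = \frac{-13 + 32}{6 \cdot 32} - -1649 = \frac{1}{6} \cdot \frac{1}{32} \cdot 19 + 1649 = \frac{19}{192} + 1649 = \frac{316627}{192}$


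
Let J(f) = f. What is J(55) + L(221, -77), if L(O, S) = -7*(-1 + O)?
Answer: -1485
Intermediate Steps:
L(O, S) = 7 - 7*O
J(55) + L(221, -77) = 55 + (7 - 7*221) = 55 + (7 - 1547) = 55 - 1540 = -1485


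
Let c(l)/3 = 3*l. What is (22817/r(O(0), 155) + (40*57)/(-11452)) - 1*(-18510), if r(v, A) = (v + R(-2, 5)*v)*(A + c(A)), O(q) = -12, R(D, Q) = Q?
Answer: 5914015970929/319510800 ≈ 18510.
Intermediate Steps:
c(l) = 9*l (c(l) = 3*(3*l) = 9*l)
r(v, A) = 60*A*v (r(v, A) = (v + 5*v)*(A + 9*A) = (6*v)*(10*A) = 60*A*v)
(22817/r(O(0), 155) + (40*57)/(-11452)) - 1*(-18510) = (22817/((60*155*(-12))) + (40*57)/(-11452)) - 1*(-18510) = (22817/(-111600) + 2280*(-1/11452)) + 18510 = (22817*(-1/111600) - 570/2863) + 18510 = (-22817/111600 - 570/2863) + 18510 = -128937071/319510800 + 18510 = 5914015970929/319510800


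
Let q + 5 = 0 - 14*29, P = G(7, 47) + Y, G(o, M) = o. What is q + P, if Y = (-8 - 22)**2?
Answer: 496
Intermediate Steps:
Y = 900 (Y = (-30)**2 = 900)
P = 907 (P = 7 + 900 = 907)
q = -411 (q = -5 + (0 - 14*29) = -5 + (0 - 406) = -5 - 406 = -411)
q + P = -411 + 907 = 496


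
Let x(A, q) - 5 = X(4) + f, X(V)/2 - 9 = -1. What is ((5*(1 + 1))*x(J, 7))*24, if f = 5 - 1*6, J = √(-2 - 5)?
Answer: 4800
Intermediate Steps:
X(V) = 16 (X(V) = 18 + 2*(-1) = 18 - 2 = 16)
J = I*√7 (J = √(-7) = I*√7 ≈ 2.6458*I)
f = -1 (f = 5 - 6 = -1)
x(A, q) = 20 (x(A, q) = 5 + (16 - 1) = 5 + 15 = 20)
((5*(1 + 1))*x(J, 7))*24 = ((5*(1 + 1))*20)*24 = ((5*2)*20)*24 = (10*20)*24 = 200*24 = 4800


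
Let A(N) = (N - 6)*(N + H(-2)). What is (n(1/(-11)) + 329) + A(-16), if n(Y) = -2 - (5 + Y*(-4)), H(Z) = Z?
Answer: 7894/11 ≈ 717.64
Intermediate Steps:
A(N) = (-6 + N)*(-2 + N) (A(N) = (N - 6)*(N - 2) = (-6 + N)*(-2 + N))
n(Y) = -7 + 4*Y (n(Y) = -2 - (5 - 4*Y) = -2 + (-5 + 4*Y) = -7 + 4*Y)
(n(1/(-11)) + 329) + A(-16) = ((-7 + 4/(-11)) + 329) + (12 + (-16)² - 8*(-16)) = ((-7 + 4*(-1/11)) + 329) + (12 + 256 + 128) = ((-7 - 4/11) + 329) + 396 = (-81/11 + 329) + 396 = 3538/11 + 396 = 7894/11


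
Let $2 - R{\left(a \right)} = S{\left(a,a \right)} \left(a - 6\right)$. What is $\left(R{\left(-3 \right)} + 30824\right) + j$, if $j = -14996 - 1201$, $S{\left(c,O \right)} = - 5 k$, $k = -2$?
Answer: $14719$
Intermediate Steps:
$S{\left(c,O \right)} = 10$ ($S{\left(c,O \right)} = \left(-5\right) \left(-2\right) = 10$)
$j = -16197$ ($j = -14996 - 1201 = -16197$)
$R{\left(a \right)} = 62 - 10 a$ ($R{\left(a \right)} = 2 - 10 \left(a - 6\right) = 2 - 10 \left(-6 + a\right) = 2 - \left(-60 + 10 a\right) = 62 - 10 a$)
$\left(R{\left(-3 \right)} + 30824\right) + j = \left(\left(62 - -30\right) + 30824\right) - 16197 = \left(\left(62 + 30\right) + 30824\right) - 16197 = \left(92 + 30824\right) - 16197 = 30916 - 16197 = 14719$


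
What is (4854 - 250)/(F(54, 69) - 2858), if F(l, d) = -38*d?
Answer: -1151/1370 ≈ -0.84015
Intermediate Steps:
(4854 - 250)/(F(54, 69) - 2858) = (4854 - 250)/(-38*69 - 2858) = 4604/(-2622 - 2858) = 4604/(-5480) = 4604*(-1/5480) = -1151/1370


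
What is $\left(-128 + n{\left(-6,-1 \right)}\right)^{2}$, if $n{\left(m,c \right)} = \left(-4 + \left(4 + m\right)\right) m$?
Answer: $8464$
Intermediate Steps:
$n{\left(m,c \right)} = m^{2}$ ($n{\left(m,c \right)} = m m = m^{2}$)
$\left(-128 + n{\left(-6,-1 \right)}\right)^{2} = \left(-128 + \left(-6\right)^{2}\right)^{2} = \left(-128 + 36\right)^{2} = \left(-92\right)^{2} = 8464$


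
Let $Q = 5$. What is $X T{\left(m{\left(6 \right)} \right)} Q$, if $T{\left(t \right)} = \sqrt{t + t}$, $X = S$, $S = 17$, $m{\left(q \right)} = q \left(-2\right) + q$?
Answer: $170 i \sqrt{3} \approx 294.45 i$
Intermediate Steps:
$m{\left(q \right)} = - q$ ($m{\left(q \right)} = - 2 q + q = - q$)
$X = 17$
$T{\left(t \right)} = \sqrt{2} \sqrt{t}$ ($T{\left(t \right)} = \sqrt{2 t} = \sqrt{2} \sqrt{t}$)
$X T{\left(m{\left(6 \right)} \right)} Q = 17 \sqrt{2} \sqrt{\left(-1\right) 6} \cdot 5 = 17 \sqrt{2} \sqrt{-6} \cdot 5 = 17 \sqrt{2} i \sqrt{6} \cdot 5 = 17 \cdot 2 i \sqrt{3} \cdot 5 = 34 i \sqrt{3} \cdot 5 = 170 i \sqrt{3}$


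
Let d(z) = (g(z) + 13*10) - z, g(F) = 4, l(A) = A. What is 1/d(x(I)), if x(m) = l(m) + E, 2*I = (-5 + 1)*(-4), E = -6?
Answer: 1/132 ≈ 0.0075758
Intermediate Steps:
I = 8 (I = ((-5 + 1)*(-4))/2 = (-4*(-4))/2 = (1/2)*16 = 8)
x(m) = -6 + m (x(m) = m - 6 = -6 + m)
d(z) = 134 - z (d(z) = (4 + 13*10) - z = (4 + 130) - z = 134 - z)
1/d(x(I)) = 1/(134 - (-6 + 8)) = 1/(134 - 1*2) = 1/(134 - 2) = 1/132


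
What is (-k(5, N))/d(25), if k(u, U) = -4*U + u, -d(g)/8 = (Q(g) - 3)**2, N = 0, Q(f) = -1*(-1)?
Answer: 5/32 ≈ 0.15625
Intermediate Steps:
Q(f) = 1
d(g) = -32 (d(g) = -8*(1 - 3)**2 = -8*(-2)**2 = -8*4 = -32)
k(u, U) = u - 4*U
(-k(5, N))/d(25) = (-(5 - 4*0))/(-32) = -(-1)*(5 + 0)/32 = -(-1)*5/32 = -1/32*(-5) = 5/32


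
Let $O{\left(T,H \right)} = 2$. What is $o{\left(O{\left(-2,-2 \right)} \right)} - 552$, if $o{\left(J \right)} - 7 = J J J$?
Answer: $-537$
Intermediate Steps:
$o{\left(J \right)} = 7 + J^{3}$ ($o{\left(J \right)} = 7 + J J J = 7 + J^{2} J = 7 + J^{3}$)
$o{\left(O{\left(-2,-2 \right)} \right)} - 552 = \left(7 + 2^{3}\right) - 552 = \left(7 + 8\right) - 552 = 15 - 552 = -537$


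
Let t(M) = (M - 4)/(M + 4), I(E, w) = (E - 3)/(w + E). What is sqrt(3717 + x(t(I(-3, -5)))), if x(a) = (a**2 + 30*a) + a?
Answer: 3*sqrt(148261)/19 ≈ 60.797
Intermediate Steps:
I(E, w) = (-3 + E)/(E + w)
t(M) = (-4 + M)/(4 + M)
x(a) = a**2 + 31*a
sqrt(3717 + x(t(I(-3, -5)))) = sqrt(3717 + ((-4 + (-3 - 3)/(-3 - 5))/(4 + (-3 - 3)/(-3 - 5)))*(31 + (-4 + (-3 - 3)/(-3 - 5))/(4 + (-3 - 3)/(-3 - 5)))) = sqrt(3717 + ((-4 - 6/(-8))/(4 - 6/(-8)))*(31 + (-4 - 6/(-8))/(4 - 6/(-8)))) = sqrt(3717 + ((-4 - 1/8*(-6))/(4 - 1/8*(-6)))*(31 + (-4 - 1/8*(-6))/(4 - 1/8*(-6)))) = sqrt(3717 + ((-4 + 3/4)/(4 + 3/4))*(31 + (-4 + 3/4)/(4 + 3/4))) = sqrt(3717 + (-13/4/(19/4))*(31 - 13/4/(19/4))) = sqrt(3717 + ((4/19)*(-13/4))*(31 + (4/19)*(-13/4))) = sqrt(3717 - 13*(31 - 13/19)/19) = sqrt(3717 - 13/19*576/19) = sqrt(3717 - 7488/361) = sqrt(1334349/361) = 3*sqrt(148261)/19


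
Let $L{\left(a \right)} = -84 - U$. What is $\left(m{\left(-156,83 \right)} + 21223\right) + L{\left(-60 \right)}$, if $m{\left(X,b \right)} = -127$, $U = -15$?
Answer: $21027$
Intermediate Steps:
$L{\left(a \right)} = -69$ ($L{\left(a \right)} = -84 - -15 = -84 + 15 = -69$)
$\left(m{\left(-156,83 \right)} + 21223\right) + L{\left(-60 \right)} = \left(-127 + 21223\right) - 69 = 21096 - 69 = 21027$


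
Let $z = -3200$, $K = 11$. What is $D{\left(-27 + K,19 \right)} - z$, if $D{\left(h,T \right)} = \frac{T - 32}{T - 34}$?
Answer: $\frac{48013}{15} \approx 3200.9$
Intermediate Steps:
$D{\left(h,T \right)} = \frac{-32 + T}{-34 + T}$
$D{\left(-27 + K,19 \right)} - z = \frac{-32 + 19}{-34 + 19} - -3200 = \frac{1}{-15} \left(-13\right) + 3200 = \left(- \frac{1}{15}\right) \left(-13\right) + 3200 = \frac{13}{15} + 3200 = \frac{48013}{15}$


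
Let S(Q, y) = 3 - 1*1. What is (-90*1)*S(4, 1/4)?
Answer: -180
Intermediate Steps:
S(Q, y) = 2 (S(Q, y) = 3 - 1 = 2)
(-90*1)*S(4, 1/4) = -90*1*2 = -90*2 = -180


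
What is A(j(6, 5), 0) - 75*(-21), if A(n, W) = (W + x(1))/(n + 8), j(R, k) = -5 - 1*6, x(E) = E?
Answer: 4724/3 ≈ 1574.7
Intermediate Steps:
j(R, k) = -11 (j(R, k) = -5 - 6 = -11)
A(n, W) = (1 + W)/(8 + n) (A(n, W) = (W + 1)/(n + 8) = (1 + W)/(8 + n))
A(j(6, 5), 0) - 75*(-21) = (1 + 0)/(8 - 11) - 75*(-21) = 1/(-3) + 1575 = -⅓*1 + 1575 = -⅓ + 1575 = 4724/3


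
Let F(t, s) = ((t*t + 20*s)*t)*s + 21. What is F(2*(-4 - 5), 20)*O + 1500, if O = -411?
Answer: 107115909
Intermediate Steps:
F(t, s) = 21 + s*t*(t² + 20*s) (F(t, s) = ((t² + 20*s)*t)*s + 21 = (t*(t² + 20*s))*s + 21 = s*t*(t² + 20*s) + 21 = 21 + s*t*(t² + 20*s))
F(2*(-4 - 5), 20)*O + 1500 = (21 + 20*(2*(-4 - 5))³ + 20*(2*(-4 - 5))*20²)*(-411) + 1500 = (21 + 20*(2*(-9))³ + 20*(2*(-9))*400)*(-411) + 1500 = (21 + 20*(-18)³ + 20*(-18)*400)*(-411) + 1500 = (21 + 20*(-5832) - 144000)*(-411) + 1500 = (21 - 116640 - 144000)*(-411) + 1500 = -260619*(-411) + 1500 = 107114409 + 1500 = 107115909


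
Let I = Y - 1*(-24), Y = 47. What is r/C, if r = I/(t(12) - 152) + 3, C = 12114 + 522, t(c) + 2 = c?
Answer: 5/25272 ≈ 0.00019785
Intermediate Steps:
t(c) = -2 + c
C = 12636
I = 71 (I = 47 - 1*(-24) = 47 + 24 = 71)
r = 5/2 (r = 71/((-2 + 12) - 152) + 3 = 71/(10 - 152) + 3 = 71/(-142) + 3 = 71*(-1/142) + 3 = -½ + 3 = 5/2 ≈ 2.5000)
r/C = (5/2)/12636 = (5/2)*(1/12636) = 5/25272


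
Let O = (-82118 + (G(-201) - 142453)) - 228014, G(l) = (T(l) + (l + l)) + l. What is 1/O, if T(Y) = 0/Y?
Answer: -1/453188 ≈ -2.2066e-6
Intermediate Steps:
T(Y) = 0
G(l) = 3*l (G(l) = (0 + (l + l)) + l = (0 + 2*l) + l = 2*l + l = 3*l)
O = -453188 (O = (-82118 + (3*(-201) - 142453)) - 228014 = (-82118 + (-603 - 142453)) - 228014 = (-82118 - 143056) - 228014 = -225174 - 228014 = -453188)
1/O = 1/(-453188) = -1/453188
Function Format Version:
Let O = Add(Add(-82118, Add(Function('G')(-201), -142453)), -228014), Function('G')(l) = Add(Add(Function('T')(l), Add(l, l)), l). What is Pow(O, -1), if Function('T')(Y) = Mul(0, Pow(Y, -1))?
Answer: Rational(-1, 453188) ≈ -2.2066e-6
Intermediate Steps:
Function('T')(Y) = 0
Function('G')(l) = Mul(3, l) (Function('G')(l) = Add(Add(0, Add(l, l)), l) = Add(Add(0, Mul(2, l)), l) = Add(Mul(2, l), l) = Mul(3, l))
O = -453188 (O = Add(Add(-82118, Add(Mul(3, -201), -142453)), -228014) = Add(Add(-82118, Add(-603, -142453)), -228014) = Add(Add(-82118, -143056), -228014) = Add(-225174, -228014) = -453188)
Pow(O, -1) = Pow(-453188, -1) = Rational(-1, 453188)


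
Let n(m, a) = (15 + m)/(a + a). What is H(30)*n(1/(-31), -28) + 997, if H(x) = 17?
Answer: 215363/217 ≈ 992.46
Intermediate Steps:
n(m, a) = (15 + m)/(2*a) (n(m, a) = (15 + m)/((2*a)) = (15 + m)*(1/(2*a)) = (15 + m)/(2*a))
H(30)*n(1/(-31), -28) + 997 = 17*((½)*(15 + 1/(-31))/(-28)) + 997 = 17*((½)*(-1/28)*(15 - 1/31)) + 997 = 17*((½)*(-1/28)*(464/31)) + 997 = 17*(-58/217) + 997 = -986/217 + 997 = 215363/217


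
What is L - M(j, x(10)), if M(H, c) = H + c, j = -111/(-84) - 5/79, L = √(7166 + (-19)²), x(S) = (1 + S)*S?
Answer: -246103/2212 + √7527 ≈ -24.500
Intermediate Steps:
x(S) = S*(1 + S)
L = √7527 (L = √(7166 + 361) = √7527 ≈ 86.758)
j = 2783/2212 (j = -111*(-1/84) - 5*1/79 = 37/28 - 5/79 = 2783/2212 ≈ 1.2581)
L - M(j, x(10)) = √7527 - (2783/2212 + 10*(1 + 10)) = √7527 - (2783/2212 + 10*11) = √7527 - (2783/2212 + 110) = √7527 - 1*246103/2212 = √7527 - 246103/2212 = -246103/2212 + √7527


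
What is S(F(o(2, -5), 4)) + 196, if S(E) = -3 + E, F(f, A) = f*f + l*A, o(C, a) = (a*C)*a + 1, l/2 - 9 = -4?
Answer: 2834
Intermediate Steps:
l = 10 (l = 18 + 2*(-4) = 18 - 8 = 10)
o(C, a) = 1 + C*a² (o(C, a) = (C*a)*a + 1 = C*a² + 1 = 1 + C*a²)
F(f, A) = f² + 10*A (F(f, A) = f*f + 10*A = f² + 10*A)
S(F(o(2, -5), 4)) + 196 = (-3 + ((1 + 2*(-5)²)² + 10*4)) + 196 = (-3 + ((1 + 2*25)² + 40)) + 196 = (-3 + ((1 + 50)² + 40)) + 196 = (-3 + (51² + 40)) + 196 = (-3 + (2601 + 40)) + 196 = (-3 + 2641) + 196 = 2638 + 196 = 2834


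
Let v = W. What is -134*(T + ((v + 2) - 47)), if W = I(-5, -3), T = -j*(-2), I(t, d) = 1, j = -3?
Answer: 6700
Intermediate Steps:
T = -6 (T = -1*(-3)*(-2) = 3*(-2) = -6)
W = 1
v = 1
-134*(T + ((v + 2) - 47)) = -134*(-6 + ((1 + 2) - 47)) = -134*(-6 + (3 - 47)) = -134*(-6 - 44) = -134*(-50) = 6700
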